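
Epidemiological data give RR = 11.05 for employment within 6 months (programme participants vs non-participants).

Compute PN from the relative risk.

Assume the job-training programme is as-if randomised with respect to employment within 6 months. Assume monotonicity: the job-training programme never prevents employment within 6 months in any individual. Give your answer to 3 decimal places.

PN ≈ 0.910

Under exogeneity and monotonicity, PN = (RR − 1) / RR = 1 − 1/RR.
PN = (11.05 − 1) / 11.05 = 10.05 / 11.05 ≈ 0.9095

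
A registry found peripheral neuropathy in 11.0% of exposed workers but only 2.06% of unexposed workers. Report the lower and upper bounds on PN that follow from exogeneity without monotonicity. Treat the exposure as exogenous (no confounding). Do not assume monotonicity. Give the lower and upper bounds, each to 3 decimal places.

p₁ = 0.11, p₀ = 0.0206.
Under exogeneity alone the bounds on PN are max{0,(p₁−p₀)/p₁} ≤ PN ≤ min{1,(1−p₀)/p₁}.
  lower = (p₁ − p₀)/p₁ = 0.0894 / 0.11 ≈ 0.8127
  upper = min{1, (1 − p₀)/p₁} = 0.9794 / 0.11 ≈ 8.9036 → capped at 1

0.813 ≤ PN ≤ 1.000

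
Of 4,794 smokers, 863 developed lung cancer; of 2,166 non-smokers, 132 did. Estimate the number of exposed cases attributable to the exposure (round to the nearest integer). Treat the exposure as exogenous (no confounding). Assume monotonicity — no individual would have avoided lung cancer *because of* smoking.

about 571 cases

p₁ = P(outcome | exposed) = 863/4794 = 0.18002
p₀ = P(outcome | unexposed) = 132/2166 = 0.060942
PN = (p₁ − p₀)/p₁ = (0.18002 − 0.060942) / 0.18002 ≈ 0.66147.
Attributable cases ≈ PN × (exposed cases) = 0.66147 × 863 ≈ 570.84.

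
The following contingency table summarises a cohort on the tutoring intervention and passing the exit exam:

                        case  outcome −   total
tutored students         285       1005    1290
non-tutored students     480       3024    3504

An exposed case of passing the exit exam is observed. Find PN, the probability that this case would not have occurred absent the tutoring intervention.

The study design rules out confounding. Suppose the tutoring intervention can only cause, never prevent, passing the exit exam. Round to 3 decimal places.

p₁ = P(outcome | exposed) = 285/1290 = 0.22093
p₀ = P(outcome | unexposed) = 480/3504 = 0.13699
Under exogeneity and monotonicity, PN = (p₁ − p₀)/p₁.
PN = (0.22093 − 0.13699) / 0.22093 ≈ 0.3800

PN ≈ 0.380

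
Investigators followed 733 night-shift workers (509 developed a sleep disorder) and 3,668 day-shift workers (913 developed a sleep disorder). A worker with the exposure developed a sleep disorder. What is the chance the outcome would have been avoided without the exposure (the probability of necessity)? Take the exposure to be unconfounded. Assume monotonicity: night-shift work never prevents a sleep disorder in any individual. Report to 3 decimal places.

PN ≈ 0.642

p₁ = P(outcome | exposed) = 509/733 = 0.69441
p₀ = P(outcome | unexposed) = 913/3668 = 0.24891
Under exogeneity and monotonicity, PN = (p₁ − p₀) / p₁.
PN = (0.69441 − 0.24891) / 0.69441 = 0.4455 / 0.69441 ≈ 0.6416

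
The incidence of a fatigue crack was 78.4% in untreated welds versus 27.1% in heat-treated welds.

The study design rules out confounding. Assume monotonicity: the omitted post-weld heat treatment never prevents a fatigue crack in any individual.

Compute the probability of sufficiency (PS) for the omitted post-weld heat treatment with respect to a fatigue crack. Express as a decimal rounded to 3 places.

p₁ = 0.784, p₀ = 0.271.
Under exogeneity and monotonicity, PS = (p₁ − p₀) / (1 − p₀).
PS = (0.784 − 0.271) / (1 − 0.271) = 0.513 / 0.729 ≈ 0.7037

PS ≈ 0.704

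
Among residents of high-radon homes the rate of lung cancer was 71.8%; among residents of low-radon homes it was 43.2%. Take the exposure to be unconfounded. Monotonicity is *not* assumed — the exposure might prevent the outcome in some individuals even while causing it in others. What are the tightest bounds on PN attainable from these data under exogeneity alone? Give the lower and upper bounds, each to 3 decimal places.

p₁ = 0.718, p₀ = 0.432.
Under exogeneity alone the bounds on PN are max{0,(p₁−p₀)/p₁} ≤ PN ≤ min{1,(1−p₀)/p₁}.
  lower = (p₁ − p₀)/p₁ = 0.286 / 0.718 ≈ 0.3983
  upper = min{1, (1 − p₀)/p₁} = 0.568 / 0.718 ≈ 0.7911

0.398 ≤ PN ≤ 0.791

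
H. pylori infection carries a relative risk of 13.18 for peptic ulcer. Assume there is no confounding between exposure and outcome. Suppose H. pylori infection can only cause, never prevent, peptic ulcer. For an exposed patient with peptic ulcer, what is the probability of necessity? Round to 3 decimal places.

Under exogeneity and monotonicity, PN = (RR − 1) / RR = 1 − 1/RR.
PN = (13.18 − 1) / 13.18 = 12.18 / 13.18 ≈ 0.9241

PN ≈ 0.924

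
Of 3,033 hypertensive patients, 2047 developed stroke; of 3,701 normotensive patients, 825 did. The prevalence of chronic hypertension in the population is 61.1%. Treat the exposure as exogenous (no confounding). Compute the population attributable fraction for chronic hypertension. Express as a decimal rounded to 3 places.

p₁ = P(outcome | exposed) = 2047/3033 = 0.67491
p₀ = P(outcome | unexposed) = 825/3701 = 0.22291
Overall risk P(Y=1) = π·p₁ + (1−π)·p₀ = 0.611×0.67491 + 0.389×0.22291 = 0.49908.
Under exogeneity, PAF = [P(Y=1) − p₀] / P(Y=1).
PAF = (0.49908 − 0.22291) / 0.49908 ≈ 0.5534

PAF ≈ 0.553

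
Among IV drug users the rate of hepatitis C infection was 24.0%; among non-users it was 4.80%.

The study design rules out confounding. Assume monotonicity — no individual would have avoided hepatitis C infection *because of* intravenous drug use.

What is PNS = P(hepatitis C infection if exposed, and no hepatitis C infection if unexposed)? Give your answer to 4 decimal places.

PNS ≈ 0.1920

p₁ = 0.24, p₀ = 0.048.
Under exogeneity and monotonicity, PNS = p₁ − p₀.
PNS = 0.24 − 0.048 = 0.192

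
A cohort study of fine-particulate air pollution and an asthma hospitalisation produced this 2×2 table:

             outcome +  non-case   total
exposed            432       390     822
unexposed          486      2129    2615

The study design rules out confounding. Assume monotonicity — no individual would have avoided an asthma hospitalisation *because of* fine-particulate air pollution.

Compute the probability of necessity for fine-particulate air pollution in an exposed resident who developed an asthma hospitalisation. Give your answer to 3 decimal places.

PN ≈ 0.646

p₁ = P(outcome | exposed) = 432/822 = 0.52555
p₀ = P(outcome | unexposed) = 486/2615 = 0.18585
Under exogeneity and monotonicity, PN = (p₁ − p₀) / p₁.
PN = (0.52555 − 0.18585) / 0.52555 = 0.3397 / 0.52555 ≈ 0.6464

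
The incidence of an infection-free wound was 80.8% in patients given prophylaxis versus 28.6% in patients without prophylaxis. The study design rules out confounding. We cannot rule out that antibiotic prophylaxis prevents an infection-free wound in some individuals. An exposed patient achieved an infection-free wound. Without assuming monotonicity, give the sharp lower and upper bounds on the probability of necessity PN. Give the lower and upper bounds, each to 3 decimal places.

p₁ = 0.808, p₀ = 0.286.
Under exogeneity alone the bounds on PN are max{0,(p₁−p₀)/p₁} ≤ PN ≤ min{1,(1−p₀)/p₁}.
  lower = (p₁ − p₀)/p₁ = 0.522 / 0.808 ≈ 0.6460
  upper = min{1, (1 − p₀)/p₁} = 0.714 / 0.808 ≈ 0.8837

0.646 ≤ PN ≤ 0.884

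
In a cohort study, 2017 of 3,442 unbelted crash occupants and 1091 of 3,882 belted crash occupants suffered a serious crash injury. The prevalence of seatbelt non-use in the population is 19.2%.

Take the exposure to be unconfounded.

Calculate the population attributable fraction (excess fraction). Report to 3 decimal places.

PAF ≈ 0.172

p₁ = P(outcome | exposed) = 2017/3442 = 0.586
p₀ = P(outcome | unexposed) = 1091/3882 = 0.28104
Overall risk P(Y=1) = π·p₁ + (1−π)·p₀ = 0.192×0.586 + 0.808×0.28104 = 0.33959.
Under exogeneity, PAF = [P(Y=1) − p₀] / P(Y=1).
PAF = (0.33959 − 0.28104) / 0.33959 ≈ 0.1724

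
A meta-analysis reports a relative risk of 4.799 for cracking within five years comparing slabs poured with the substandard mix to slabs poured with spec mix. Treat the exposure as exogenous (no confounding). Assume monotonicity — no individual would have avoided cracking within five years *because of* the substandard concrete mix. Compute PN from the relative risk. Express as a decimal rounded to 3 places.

PN ≈ 0.792

Under exogeneity and monotonicity, PN = (RR − 1) / RR = 1 − 1/RR.
PN = (4.799 − 1) / 4.799 = 3.799 / 4.799 ≈ 0.7916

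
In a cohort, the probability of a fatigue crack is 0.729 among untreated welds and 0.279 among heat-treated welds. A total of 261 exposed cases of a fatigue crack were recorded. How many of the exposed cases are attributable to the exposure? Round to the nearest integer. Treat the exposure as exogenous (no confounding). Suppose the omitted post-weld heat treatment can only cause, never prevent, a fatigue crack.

about 161 cases

Let p₁ = 0.729, p₀ = 0.279.
PN = (p₁ − p₀)/p₁ = (0.729 − 0.279) / 0.729 ≈ 0.61728.
Attributable cases ≈ PN × (exposed cases) = 0.61728 × 261 ≈ 161.11.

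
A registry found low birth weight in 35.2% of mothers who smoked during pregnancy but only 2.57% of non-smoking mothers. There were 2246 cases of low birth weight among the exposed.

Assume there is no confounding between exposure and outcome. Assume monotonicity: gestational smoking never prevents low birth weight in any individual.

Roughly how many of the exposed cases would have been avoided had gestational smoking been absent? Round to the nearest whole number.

about 2082 cases

p₁ = 0.352, p₀ = 0.0257.
PN = (p₁ − p₀)/p₁ = (0.352 − 0.0257) / 0.352 ≈ 0.92699.
Attributable cases ≈ PN × (exposed cases) = 0.92699 × 2246 ≈ 2082.02.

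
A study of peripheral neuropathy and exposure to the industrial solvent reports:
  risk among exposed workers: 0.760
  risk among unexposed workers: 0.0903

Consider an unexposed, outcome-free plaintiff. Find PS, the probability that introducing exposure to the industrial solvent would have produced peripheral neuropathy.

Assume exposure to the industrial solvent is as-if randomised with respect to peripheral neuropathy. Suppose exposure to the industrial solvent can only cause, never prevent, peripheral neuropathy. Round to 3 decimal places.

Let p₁ = 0.76, p₀ = 0.0903.
Under exogeneity and monotonicity, PS = (p₁ − p₀) / (1 − p₀).
PS = (0.76 − 0.0903) / (1 − 0.0903) = 0.6697 / 0.9097 ≈ 0.7362

PS ≈ 0.736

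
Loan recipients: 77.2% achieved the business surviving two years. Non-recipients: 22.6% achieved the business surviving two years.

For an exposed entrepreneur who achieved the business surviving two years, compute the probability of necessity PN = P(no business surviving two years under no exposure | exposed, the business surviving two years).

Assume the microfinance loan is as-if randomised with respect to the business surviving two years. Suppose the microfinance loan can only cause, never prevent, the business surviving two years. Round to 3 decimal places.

p₁ = 0.772, p₀ = 0.226.
Under exogeneity and monotonicity, PN = (p₁ − p₀) / p₁.
PN = (0.772 − 0.226) / 0.772 = 0.546 / 0.772 ≈ 0.7073

PN ≈ 0.707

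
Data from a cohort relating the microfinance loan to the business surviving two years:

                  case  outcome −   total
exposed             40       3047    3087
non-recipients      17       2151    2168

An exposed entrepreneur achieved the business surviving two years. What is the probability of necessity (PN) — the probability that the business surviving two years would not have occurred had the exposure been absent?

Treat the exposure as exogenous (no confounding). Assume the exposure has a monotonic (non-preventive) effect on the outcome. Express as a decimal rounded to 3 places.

p₁ = P(outcome | exposed) = 40/3087 = 0.012958
p₀ = P(outcome | unexposed) = 17/2168 = 0.0078413
Under exogeneity and monotonicity, PN = (p₁ − p₀)/p₁.
PN = (0.012958 − 0.0078413) / 0.012958 ≈ 0.3948

PN ≈ 0.395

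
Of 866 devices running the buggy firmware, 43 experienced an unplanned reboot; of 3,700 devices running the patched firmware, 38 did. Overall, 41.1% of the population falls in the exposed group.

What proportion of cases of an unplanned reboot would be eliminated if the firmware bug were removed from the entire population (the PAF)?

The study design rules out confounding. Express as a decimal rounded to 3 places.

PAF ≈ 0.612

p₁ = P(outcome | exposed) = 43/866 = 0.049654
p₀ = P(outcome | unexposed) = 38/3700 = 0.01027
Overall risk P(Y=1) = π·p₁ + (1−π)·p₀ = 0.411×0.049654 + 0.589×0.01027 = 0.026457.
Under exogeneity, PAF = [P(Y=1) − p₀] / P(Y=1).
PAF = (0.026457 − 0.01027) / 0.026457 ≈ 0.6118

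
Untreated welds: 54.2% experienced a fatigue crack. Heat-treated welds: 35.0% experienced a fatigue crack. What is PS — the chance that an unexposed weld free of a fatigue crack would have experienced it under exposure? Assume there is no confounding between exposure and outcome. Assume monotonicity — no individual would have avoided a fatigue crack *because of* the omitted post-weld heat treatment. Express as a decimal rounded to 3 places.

p₁ = 0.542, p₀ = 0.35.
Under exogeneity and monotonicity, PS = (p₁ − p₀) / (1 − p₀).
PS = (0.542 − 0.35) / (1 − 0.35) = 0.192 / 0.65 ≈ 0.2954

PS ≈ 0.295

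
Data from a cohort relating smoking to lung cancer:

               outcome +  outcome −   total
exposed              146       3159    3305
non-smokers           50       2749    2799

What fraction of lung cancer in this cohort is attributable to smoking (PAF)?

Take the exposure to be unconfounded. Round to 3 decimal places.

PAF ≈ 0.444

p₁ = P(outcome | exposed) = 146/3305 = 0.044175
p₀ = P(outcome | unexposed) = 50/2799 = 0.017864
Exposure prevalence π = 3305/6104 = 0.54145; overall risk P(Y=1) = 0.03211.
Under exogeneity, PAF = [P(Y=1) − p₀]/P(Y=1).
PAF = (0.03211 − 0.017864) / 0.03211 ≈ 0.4437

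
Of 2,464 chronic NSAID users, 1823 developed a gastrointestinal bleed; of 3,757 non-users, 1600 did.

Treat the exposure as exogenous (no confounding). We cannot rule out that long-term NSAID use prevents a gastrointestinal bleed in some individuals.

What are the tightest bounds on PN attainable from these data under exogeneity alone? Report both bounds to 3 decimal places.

0.424 ≤ PN ≤ 0.776

p₁ = P(outcome | exposed) = 1823/2464 = 0.73985
p₀ = P(outcome | unexposed) = 1600/3757 = 0.42587
Under exogeneity alone the bounds on PN are max{0,(p₁−p₀)/p₁} ≤ PN ≤ min{1,(1−p₀)/p₁}.
  lower = (p₁ − p₀)/p₁ = 0.31398 / 0.73985 ≈ 0.4244
  upper = min{1, (1 − p₀)/p₁} = 0.57413 / 0.73985 ≈ 0.7760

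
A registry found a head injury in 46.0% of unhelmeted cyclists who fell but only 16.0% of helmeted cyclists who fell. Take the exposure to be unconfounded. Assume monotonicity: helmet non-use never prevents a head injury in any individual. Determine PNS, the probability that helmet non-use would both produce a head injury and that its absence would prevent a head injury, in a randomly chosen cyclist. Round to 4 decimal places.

p₁ = 0.46, p₀ = 0.16.
Under exogeneity and monotonicity, PNS = p₁ − p₀.
PNS = 0.46 − 0.16 = 0.3

PNS ≈ 0.3000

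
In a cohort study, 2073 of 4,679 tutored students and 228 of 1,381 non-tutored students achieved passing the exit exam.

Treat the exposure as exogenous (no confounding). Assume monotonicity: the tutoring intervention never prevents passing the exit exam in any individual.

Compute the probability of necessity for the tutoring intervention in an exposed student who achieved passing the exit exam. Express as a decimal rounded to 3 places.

p₁ = P(outcome | exposed) = 2073/4679 = 0.44304
p₀ = P(outcome | unexposed) = 228/1381 = 0.1651
Under exogeneity and monotonicity, PN = (p₁ − p₀) / p₁.
PN = (0.44304 − 0.1651) / 0.44304 = 0.27795 / 0.44304 ≈ 0.6274

PN ≈ 0.627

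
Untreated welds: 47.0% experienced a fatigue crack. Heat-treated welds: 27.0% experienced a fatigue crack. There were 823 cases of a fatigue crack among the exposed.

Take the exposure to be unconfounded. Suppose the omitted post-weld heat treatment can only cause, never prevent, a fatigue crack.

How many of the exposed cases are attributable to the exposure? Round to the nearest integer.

about 350 cases

p₁ = 0.47, p₀ = 0.27.
PN = (p₁ − p₀)/p₁ = (0.47 − 0.27) / 0.47 ≈ 0.42553.
Attributable cases ≈ PN × (exposed cases) = 0.42553 × 823 ≈ 350.21.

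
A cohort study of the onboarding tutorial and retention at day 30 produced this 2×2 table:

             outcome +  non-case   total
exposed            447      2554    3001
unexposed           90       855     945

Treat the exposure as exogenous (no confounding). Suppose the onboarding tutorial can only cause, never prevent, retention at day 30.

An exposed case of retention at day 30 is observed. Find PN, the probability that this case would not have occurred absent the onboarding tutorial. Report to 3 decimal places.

p₁ = P(outcome | exposed) = 447/3001 = 0.14895
p₀ = P(outcome | unexposed) = 90/945 = 0.095238
Under exogeneity and monotonicity, PN = (p₁ − p₀)/p₁.
PN = (0.14895 − 0.095238) / 0.14895 ≈ 0.3606

PN ≈ 0.361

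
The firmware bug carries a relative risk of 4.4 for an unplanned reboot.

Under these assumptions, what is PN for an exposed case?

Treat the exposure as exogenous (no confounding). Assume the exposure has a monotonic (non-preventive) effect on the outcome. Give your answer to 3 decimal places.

PN ≈ 0.773

Under exogeneity and monotonicity, PN = (RR − 1) / RR = 1 − 1/RR.
PN = (4.4 − 1) / 4.4 = 3.4 / 4.4 ≈ 0.7727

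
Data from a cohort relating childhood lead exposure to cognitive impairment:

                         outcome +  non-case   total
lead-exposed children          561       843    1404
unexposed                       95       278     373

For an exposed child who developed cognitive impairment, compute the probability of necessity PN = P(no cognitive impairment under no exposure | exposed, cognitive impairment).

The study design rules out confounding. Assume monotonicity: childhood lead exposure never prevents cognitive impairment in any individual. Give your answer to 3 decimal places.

p₁ = P(outcome | exposed) = 561/1404 = 0.39957
p₀ = P(outcome | unexposed) = 95/373 = 0.25469
Under exogeneity and monotonicity, PN = (p₁ − p₀) / p₁.
PN = (0.39957 − 0.25469) / 0.39957 = 0.14488 / 0.39957 ≈ 0.3626

PN ≈ 0.363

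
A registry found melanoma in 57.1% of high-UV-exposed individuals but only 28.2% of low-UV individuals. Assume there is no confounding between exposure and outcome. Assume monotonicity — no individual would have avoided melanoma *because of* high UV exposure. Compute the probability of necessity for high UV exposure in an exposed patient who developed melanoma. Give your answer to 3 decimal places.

p₁ = 0.571, p₀ = 0.282.
Under exogeneity and monotonicity, PN = (p₁ − p₀) / p₁.
PN = (0.571 − 0.282) / 0.571 = 0.289 / 0.571 ≈ 0.5061

PN ≈ 0.506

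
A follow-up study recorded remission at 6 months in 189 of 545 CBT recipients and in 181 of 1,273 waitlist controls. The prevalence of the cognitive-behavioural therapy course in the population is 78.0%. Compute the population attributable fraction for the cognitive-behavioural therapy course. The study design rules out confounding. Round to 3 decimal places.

PAF ≈ 0.529

p₁ = P(outcome | exposed) = 189/545 = 0.34679
p₀ = P(outcome | unexposed) = 181/1273 = 0.14218
Overall risk P(Y=1) = π·p₁ + (1−π)·p₀ = 0.78×0.34679 + 0.22×0.14218 = 0.30178.
Under exogeneity, PAF = [P(Y=1) − p₀] / P(Y=1).
PAF = (0.30178 − 0.14218) / 0.30178 ≈ 0.5288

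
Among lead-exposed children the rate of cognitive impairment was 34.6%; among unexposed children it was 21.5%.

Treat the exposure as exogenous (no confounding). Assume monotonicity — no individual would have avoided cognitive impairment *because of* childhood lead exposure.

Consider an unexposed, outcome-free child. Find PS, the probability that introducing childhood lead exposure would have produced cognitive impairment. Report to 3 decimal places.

PS ≈ 0.167

p₁ = 0.346, p₀ = 0.215.
Under exogeneity and monotonicity, PS = (p₁ − p₀) / (1 − p₀).
PS = (0.346 − 0.215) / (1 − 0.215) = 0.131 / 0.785 ≈ 0.1669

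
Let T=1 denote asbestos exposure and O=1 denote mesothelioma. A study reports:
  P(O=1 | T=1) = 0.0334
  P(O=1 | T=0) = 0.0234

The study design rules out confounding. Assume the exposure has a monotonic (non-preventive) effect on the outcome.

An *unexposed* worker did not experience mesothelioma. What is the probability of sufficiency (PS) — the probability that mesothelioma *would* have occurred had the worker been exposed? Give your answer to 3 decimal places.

Let p₁ = 0.0334, p₀ = 0.0234.
Under exogeneity and monotonicity, PS = (p₁ − p₀) / (1 − p₀).
PS = (0.0334 − 0.0234) / (1 − 0.0234) = 0.01 / 0.9766 ≈ 0.0102

PS ≈ 0.010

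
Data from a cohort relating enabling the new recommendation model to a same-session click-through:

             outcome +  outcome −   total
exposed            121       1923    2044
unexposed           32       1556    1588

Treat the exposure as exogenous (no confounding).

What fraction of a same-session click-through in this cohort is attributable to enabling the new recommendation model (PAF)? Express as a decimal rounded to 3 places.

PAF ≈ 0.522

p₁ = P(outcome | exposed) = 121/2044 = 0.059198
p₀ = P(outcome | unexposed) = 32/1588 = 0.020151
Exposure prevalence π = 2044/3632 = 0.56278; overall risk P(Y=1) = 0.042126.
Under exogeneity, PAF = [P(Y=1) − p₀]/P(Y=1).
PAF = (0.042126 − 0.020151) / 0.042126 ≈ 0.5216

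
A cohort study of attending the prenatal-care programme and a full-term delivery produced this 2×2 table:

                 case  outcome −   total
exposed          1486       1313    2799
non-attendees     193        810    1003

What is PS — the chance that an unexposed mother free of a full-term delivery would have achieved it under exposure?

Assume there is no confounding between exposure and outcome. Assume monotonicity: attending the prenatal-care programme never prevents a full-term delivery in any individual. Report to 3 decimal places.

p₁ = P(outcome | exposed) = 1486/2799 = 0.5309
p₀ = P(outcome | unexposed) = 193/1003 = 0.19242
Under exogeneity and monotonicity, PS = (p₁ − p₀) / (1 − p₀).
PS = (0.5309 − 0.19242) / (1 − 0.19242) = 0.33848 / 0.80758 ≈ 0.4191

PS ≈ 0.419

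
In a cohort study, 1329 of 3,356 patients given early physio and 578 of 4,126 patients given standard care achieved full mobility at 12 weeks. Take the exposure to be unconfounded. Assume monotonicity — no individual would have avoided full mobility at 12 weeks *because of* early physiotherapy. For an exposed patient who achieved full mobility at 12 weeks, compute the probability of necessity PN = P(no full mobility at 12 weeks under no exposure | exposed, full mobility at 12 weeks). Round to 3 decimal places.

p₁ = P(outcome | exposed) = 1329/3356 = 0.39601
p₀ = P(outcome | unexposed) = 578/4126 = 0.14009
Under exogeneity and monotonicity, PN = (p₁ − p₀) / p₁.
PN = (0.39601 − 0.14009) / 0.39601 = 0.25592 / 0.39601 ≈ 0.6463

PN ≈ 0.646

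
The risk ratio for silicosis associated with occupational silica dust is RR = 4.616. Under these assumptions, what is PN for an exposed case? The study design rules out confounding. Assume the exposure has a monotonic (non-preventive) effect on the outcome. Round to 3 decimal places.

Under exogeneity and monotonicity, PN = (RR − 1) / RR = 1 − 1/RR.
PN = (4.616 − 1) / 4.616 = 3.616 / 4.616 ≈ 0.7834

PN ≈ 0.783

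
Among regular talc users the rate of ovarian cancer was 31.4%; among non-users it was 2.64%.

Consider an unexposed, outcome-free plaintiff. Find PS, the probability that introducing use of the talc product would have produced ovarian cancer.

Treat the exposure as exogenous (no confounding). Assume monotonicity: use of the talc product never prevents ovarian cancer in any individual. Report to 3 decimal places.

p₁ = 0.314, p₀ = 0.0264.
Under exogeneity and monotonicity, PS = (p₁ − p₀) / (1 − p₀).
PS = (0.314 − 0.0264) / (1 − 0.0264) = 0.2876 / 0.9736 ≈ 0.2954

PS ≈ 0.295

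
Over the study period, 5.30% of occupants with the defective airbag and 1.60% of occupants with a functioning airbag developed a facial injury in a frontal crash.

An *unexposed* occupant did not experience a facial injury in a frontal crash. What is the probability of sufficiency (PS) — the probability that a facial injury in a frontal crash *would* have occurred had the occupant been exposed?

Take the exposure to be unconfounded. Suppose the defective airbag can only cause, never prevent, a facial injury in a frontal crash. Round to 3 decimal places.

p₁ = 0.053, p₀ = 0.016.
Under exogeneity and monotonicity, PS = (p₁ − p₀) / (1 − p₀).
PS = (0.053 − 0.016) / (1 − 0.016) = 0.037 / 0.984 ≈ 0.0376

PS ≈ 0.038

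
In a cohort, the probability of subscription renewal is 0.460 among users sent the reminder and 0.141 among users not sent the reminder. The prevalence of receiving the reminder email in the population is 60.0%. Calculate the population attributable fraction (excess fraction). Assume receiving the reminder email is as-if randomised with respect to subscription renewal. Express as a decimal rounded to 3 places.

Let p₁ = 0.46, p₀ = 0.141.
Overall risk P(Y=1) = π·p₁ + (1−π)·p₀ = 0.6×0.46 + 0.4×0.141 = 0.3324.
Under exogeneity, PAF = [P(Y=1) − p₀] / P(Y=1).
PAF = (0.3324 − 0.141) / 0.3324 ≈ 0.5758

PAF ≈ 0.576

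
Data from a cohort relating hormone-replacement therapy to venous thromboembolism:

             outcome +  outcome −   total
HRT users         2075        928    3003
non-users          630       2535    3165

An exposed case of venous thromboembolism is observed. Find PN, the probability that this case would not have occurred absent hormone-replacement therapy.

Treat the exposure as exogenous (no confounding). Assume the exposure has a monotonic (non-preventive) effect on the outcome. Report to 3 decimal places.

p₁ = P(outcome | exposed) = 2075/3003 = 0.69098
p₀ = P(outcome | unexposed) = 630/3165 = 0.19905
Under exogeneity and monotonicity, PN = (p₁ − p₀)/p₁.
PN = (0.69098 − 0.19905) / 0.69098 ≈ 0.7119

PN ≈ 0.712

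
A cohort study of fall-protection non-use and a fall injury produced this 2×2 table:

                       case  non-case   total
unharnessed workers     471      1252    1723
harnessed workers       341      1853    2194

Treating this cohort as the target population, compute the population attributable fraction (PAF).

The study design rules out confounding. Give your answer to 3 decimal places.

PAF ≈ 0.250

p₁ = P(outcome | exposed) = 471/1723 = 0.27336
p₀ = P(outcome | unexposed) = 341/2194 = 0.15542
Exposure prevalence π = 1723/3917 = 0.43988; overall risk P(Y=1) = 0.2073.
Under exogeneity, PAF = [P(Y=1) − p₀]/P(Y=1).
PAF = (0.2073 − 0.15542) / 0.2073 ≈ 0.2503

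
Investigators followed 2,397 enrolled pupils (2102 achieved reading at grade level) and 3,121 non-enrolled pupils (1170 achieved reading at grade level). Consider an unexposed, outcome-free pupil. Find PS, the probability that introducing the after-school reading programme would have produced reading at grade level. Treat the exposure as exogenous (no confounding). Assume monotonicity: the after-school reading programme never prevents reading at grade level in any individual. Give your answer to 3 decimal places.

PS ≈ 0.803

p₁ = P(outcome | exposed) = 2102/2397 = 0.87693
p₀ = P(outcome | unexposed) = 1170/3121 = 0.37488
Under exogeneity and monotonicity, PS = (p₁ − p₀) / (1 − p₀).
PS = (0.87693 − 0.37488) / (1 − 0.37488) = 0.50205 / 0.62512 ≈ 0.8031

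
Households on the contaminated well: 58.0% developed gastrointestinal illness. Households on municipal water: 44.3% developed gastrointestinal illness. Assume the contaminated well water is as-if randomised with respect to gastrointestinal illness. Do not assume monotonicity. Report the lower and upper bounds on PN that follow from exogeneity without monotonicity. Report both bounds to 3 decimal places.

p₁ = 0.58, p₀ = 0.443.
Under exogeneity alone the bounds on PN are max{0,(p₁−p₀)/p₁} ≤ PN ≤ min{1,(1−p₀)/p₁}.
  lower = (p₁ − p₀)/p₁ = 0.137 / 0.58 ≈ 0.2362
  upper = min{1, (1 − p₀)/p₁} = 0.557 / 0.58 ≈ 0.9603

0.236 ≤ PN ≤ 0.960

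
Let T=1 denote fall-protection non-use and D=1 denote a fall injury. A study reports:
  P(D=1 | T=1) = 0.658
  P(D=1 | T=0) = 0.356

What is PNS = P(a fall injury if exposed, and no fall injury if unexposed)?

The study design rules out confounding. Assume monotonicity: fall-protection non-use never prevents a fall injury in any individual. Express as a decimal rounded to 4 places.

PNS ≈ 0.3020

Let p₁ = 0.658, p₀ = 0.356.
Under exogeneity and monotonicity, PNS = p₁ − p₀.
PNS = 0.658 − 0.356 = 0.302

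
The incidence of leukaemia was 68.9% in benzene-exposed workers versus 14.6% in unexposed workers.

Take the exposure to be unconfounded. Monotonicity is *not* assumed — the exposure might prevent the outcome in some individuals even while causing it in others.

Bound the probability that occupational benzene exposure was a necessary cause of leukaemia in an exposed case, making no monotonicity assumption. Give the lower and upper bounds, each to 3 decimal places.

p₁ = 0.689, p₀ = 0.146.
Under exogeneity alone the bounds on PN are max{0,(p₁−p₀)/p₁} ≤ PN ≤ min{1,(1−p₀)/p₁}.
  lower = (p₁ − p₀)/p₁ = 0.543 / 0.689 ≈ 0.7881
  upper = min{1, (1 − p₀)/p₁} = 0.854 / 0.689 ≈ 1.2395 → capped at 1

0.788 ≤ PN ≤ 1.000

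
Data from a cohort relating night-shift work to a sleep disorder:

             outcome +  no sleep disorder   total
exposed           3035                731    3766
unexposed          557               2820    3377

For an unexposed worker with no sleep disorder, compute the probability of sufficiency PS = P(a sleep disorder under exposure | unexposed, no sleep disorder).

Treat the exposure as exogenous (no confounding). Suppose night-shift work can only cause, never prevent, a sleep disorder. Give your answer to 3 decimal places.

p₁ = P(outcome | exposed) = 3035/3766 = 0.80589
p₀ = P(outcome | unexposed) = 557/3377 = 0.16494
Under exogeneity and monotonicity, PS = (p₁ − p₀)/(1 − p₀).
PS = (0.80589 − 0.16494) / 0.83506 ≈ 0.7676

PS ≈ 0.768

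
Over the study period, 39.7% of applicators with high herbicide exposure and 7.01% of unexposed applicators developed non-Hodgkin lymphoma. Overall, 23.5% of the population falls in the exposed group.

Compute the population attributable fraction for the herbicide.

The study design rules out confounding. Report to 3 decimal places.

p₁ = 0.397, p₀ = 0.0701.
Overall risk P(Y=1) = π·p₁ + (1−π)·p₀ = 0.235×0.397 + 0.765×0.0701 = 0.14692.
Under exogeneity, PAF = [P(Y=1) − p₀] / P(Y=1).
PAF = (0.14692 − 0.0701) / 0.14692 ≈ 0.5229

PAF ≈ 0.523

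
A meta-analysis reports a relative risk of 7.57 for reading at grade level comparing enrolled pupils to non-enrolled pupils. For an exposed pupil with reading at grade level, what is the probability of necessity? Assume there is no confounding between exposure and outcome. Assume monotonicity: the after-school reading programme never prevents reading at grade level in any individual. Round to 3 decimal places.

PN ≈ 0.868

Under exogeneity and monotonicity, PN = (RR − 1) / RR = 1 − 1/RR.
PN = (7.57 − 1) / 7.57 = 6.57 / 7.57 ≈ 0.8679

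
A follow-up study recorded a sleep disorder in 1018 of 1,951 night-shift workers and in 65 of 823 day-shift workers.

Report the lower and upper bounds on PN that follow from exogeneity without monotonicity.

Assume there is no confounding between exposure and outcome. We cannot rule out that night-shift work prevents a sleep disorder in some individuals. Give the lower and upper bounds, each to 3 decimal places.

p₁ = P(outcome | exposed) = 1018/1951 = 0.52178
p₀ = P(outcome | unexposed) = 65/823 = 0.078979
Under exogeneity alone the bounds on PN are max{0,(p₁−p₀)/p₁} ≤ PN ≤ min{1,(1−p₀)/p₁}.
  lower = (p₁ − p₀)/p₁ = 0.4428 / 0.52178 ≈ 0.8486
  upper = min{1, (1 − p₀)/p₁} = 0.92102 / 0.52178 ≈ 1.7651 → capped at 1

0.849 ≤ PN ≤ 1.000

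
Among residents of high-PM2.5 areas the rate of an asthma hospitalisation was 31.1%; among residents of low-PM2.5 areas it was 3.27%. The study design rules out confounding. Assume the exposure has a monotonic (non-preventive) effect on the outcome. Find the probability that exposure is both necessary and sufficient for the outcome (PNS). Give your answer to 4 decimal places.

p₁ = 0.311, p₀ = 0.0327.
Under exogeneity and monotonicity, PNS = p₁ − p₀.
PNS = 0.311 − 0.0327 = 0.2783

PNS ≈ 0.2783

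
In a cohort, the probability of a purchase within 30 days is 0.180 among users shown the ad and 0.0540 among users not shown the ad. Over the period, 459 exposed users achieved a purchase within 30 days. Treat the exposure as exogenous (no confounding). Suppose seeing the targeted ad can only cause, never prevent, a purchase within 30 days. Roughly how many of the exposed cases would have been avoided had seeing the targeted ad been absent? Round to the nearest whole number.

about 321 cases

Let p₁ = 0.18, p₀ = 0.054.
PN = (p₁ − p₀)/p₁ = (0.18 − 0.054) / 0.18 ≈ 0.70000.
Attributable cases ≈ PN × (exposed cases) = 0.70000 × 459 ≈ 321.30.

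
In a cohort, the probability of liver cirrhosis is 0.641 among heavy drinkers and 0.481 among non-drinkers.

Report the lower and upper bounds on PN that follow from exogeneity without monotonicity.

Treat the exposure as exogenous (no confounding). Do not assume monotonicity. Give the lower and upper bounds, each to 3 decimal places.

Let p₁ = 0.641, p₀ = 0.481.
Under exogeneity alone the bounds on PN are max{0,(p₁−p₀)/p₁} ≤ PN ≤ min{1,(1−p₀)/p₁}.
  lower = (p₁ − p₀)/p₁ = 0.16 / 0.641 ≈ 0.2496
  upper = min{1, (1 − p₀)/p₁} = 0.519 / 0.641 ≈ 0.8097

0.250 ≤ PN ≤ 0.810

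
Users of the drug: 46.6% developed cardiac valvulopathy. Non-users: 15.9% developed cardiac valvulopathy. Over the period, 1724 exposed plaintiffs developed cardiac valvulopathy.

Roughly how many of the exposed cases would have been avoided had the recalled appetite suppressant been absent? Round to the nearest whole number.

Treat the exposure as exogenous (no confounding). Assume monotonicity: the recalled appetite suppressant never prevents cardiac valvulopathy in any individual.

p₁ = 0.466, p₀ = 0.159.
PN = (p₁ − p₀)/p₁ = (0.466 − 0.159) / 0.466 ≈ 0.65880.
Attributable cases ≈ PN × (exposed cases) = 0.65880 × 1724 ≈ 1135.77.

about 1136 cases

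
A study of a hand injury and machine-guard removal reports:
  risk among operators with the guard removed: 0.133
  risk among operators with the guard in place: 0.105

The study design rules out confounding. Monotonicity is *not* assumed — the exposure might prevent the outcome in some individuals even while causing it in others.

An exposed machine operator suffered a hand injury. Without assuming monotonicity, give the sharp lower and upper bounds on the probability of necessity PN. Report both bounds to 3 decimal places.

0.211 ≤ PN ≤ 1.000

Let p₁ = 0.133, p₀ = 0.105.
Under exogeneity alone the bounds on PN are max{0,(p₁−p₀)/p₁} ≤ PN ≤ min{1,(1−p₀)/p₁}.
  lower = (p₁ − p₀)/p₁ = 0.028 / 0.133 ≈ 0.2105
  upper = min{1, (1 − p₀)/p₁} = 0.895 / 0.133 ≈ 6.7293 → capped at 1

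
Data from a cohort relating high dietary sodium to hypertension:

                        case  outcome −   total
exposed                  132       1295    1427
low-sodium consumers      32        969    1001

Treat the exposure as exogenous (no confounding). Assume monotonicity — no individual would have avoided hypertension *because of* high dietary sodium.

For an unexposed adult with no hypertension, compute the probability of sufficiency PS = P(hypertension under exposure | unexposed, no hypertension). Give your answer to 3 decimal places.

PS ≈ 0.063

p₁ = P(outcome | exposed) = 132/1427 = 0.092502
p₀ = P(outcome | unexposed) = 32/1001 = 0.031968
Under exogeneity and monotonicity, PS = (p₁ − p₀) / (1 − p₀).
PS = (0.092502 − 0.031968) / (1 − 0.031968) = 0.060534 / 0.96803 ≈ 0.0625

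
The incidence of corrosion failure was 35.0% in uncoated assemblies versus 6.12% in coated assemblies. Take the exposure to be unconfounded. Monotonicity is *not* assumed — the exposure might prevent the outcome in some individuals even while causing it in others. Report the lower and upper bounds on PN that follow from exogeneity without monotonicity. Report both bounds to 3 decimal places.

p₁ = 0.35, p₀ = 0.0612.
Under exogeneity alone the bounds on PN are max{0,(p₁−p₀)/p₁} ≤ PN ≤ min{1,(1−p₀)/p₁}.
  lower = (p₁ − p₀)/p₁ = 0.2888 / 0.35 ≈ 0.8251
  upper = min{1, (1 − p₀)/p₁} = 0.9388 / 0.35 ≈ 2.6823 → capped at 1

0.825 ≤ PN ≤ 1.000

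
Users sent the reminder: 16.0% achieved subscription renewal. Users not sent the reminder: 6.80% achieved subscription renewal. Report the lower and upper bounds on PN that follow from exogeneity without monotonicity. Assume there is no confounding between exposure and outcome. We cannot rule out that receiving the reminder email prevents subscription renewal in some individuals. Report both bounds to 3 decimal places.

0.575 ≤ PN ≤ 1.000

p₁ = 0.16, p₀ = 0.068.
Under exogeneity alone the bounds on PN are max{0,(p₁−p₀)/p₁} ≤ PN ≤ min{1,(1−p₀)/p₁}.
  lower = (p₁ − p₀)/p₁ = 0.092 / 0.16 ≈ 0.5750
  upper = min{1, (1 − p₀)/p₁} = 0.932 / 0.16 ≈ 5.8250 → capped at 1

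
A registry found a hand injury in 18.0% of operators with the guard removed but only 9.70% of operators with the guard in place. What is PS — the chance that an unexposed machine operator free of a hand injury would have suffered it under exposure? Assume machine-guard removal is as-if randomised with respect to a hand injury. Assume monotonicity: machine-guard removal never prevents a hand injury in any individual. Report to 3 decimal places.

p₁ = 0.18, p₀ = 0.097.
Under exogeneity and monotonicity, PS = (p₁ − p₀) / (1 − p₀).
PS = (0.18 − 0.097) / (1 − 0.097) = 0.083 / 0.903 ≈ 0.0919

PS ≈ 0.092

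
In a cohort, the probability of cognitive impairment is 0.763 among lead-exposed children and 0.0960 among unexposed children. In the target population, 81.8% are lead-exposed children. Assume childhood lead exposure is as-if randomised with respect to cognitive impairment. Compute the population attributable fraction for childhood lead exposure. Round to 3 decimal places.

Let p₁ = 0.763, p₀ = 0.096.
Overall risk P(Y=1) = π·p₁ + (1−π)·p₀ = 0.818×0.763 + 0.182×0.096 = 0.64161.
Under exogeneity, PAF = [P(Y=1) − p₀] / P(Y=1).
PAF = (0.64161 − 0.096) / 0.64161 ≈ 0.8504

PAF ≈ 0.850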